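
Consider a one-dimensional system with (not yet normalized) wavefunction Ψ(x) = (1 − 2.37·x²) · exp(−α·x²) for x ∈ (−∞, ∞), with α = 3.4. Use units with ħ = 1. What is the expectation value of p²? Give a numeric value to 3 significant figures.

7.15

p² Ψ = −ħ² d²Ψ/dx²; ⟨p²⟩ = −ħ² ∫ Ψ*·Ψ'' dx / ∫|Ψ|² dx.
Expand each integrand as polynomial × e^(−2αx²) and use ∫x^(2j)·e^(−2αx²) dx = (2j−1)!!/(4α)^j · √(π/(2α)), odd powers → 0; here √(π/(2α)) = 0.67971. Differentiate with the product rule, d/dx e^(−αx²) = −2αx·e^(−αx²).
State is unnormalized: ∫|Ψ|² dx = 0.50473, and ∫Ψ*·(−ħ² Ψ'') dx = 3.6077, so ⟨p²⟩ = 3.6077 / 0.50473.
⟨p²⟩ = 7.1478.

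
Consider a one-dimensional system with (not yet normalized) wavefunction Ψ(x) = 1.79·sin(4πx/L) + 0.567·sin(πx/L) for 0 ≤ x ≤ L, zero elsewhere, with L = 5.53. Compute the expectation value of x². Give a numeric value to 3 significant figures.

⟨x²⟩ = ∫ x²·|Ψ|² dx / ∫|Ψ|² dx (integrals over the domain).
On 0 ≤ x ≤ L (j ≠ l): ∫sin²(jπx/L) dx = L/2, ∫sin(jπx/L)·sin(lπx/L) dx = 0; diagonal moments ∫x·sin²(jπx/L) dx = L²/4, ∫x²·sin²(jπx/L) dx = L³·(1/6 − 1/(4j²π²)); cross terms ∫x·sin(jπx/L)·sin(lπx/L) dx = 0 for j + l even and −4jlL²/(π²(j² − l²)²) for j + l odd, ∫x²·sin(jπx/L)·sin(lπx/L) dx = (−1)^(j+l)·4jlL³/(π²(j² − l²)²); higher powers the same way via product-to-sum and parts.
State is unnormalized: ∫|Ψ|² dx = 9.7483, and ∫Ψ*·x²·Ψ dx = 94.662, so ⟨x²⟩ = 94.662 / 9.7483.
⟨x²⟩ = 9.7106.

9.71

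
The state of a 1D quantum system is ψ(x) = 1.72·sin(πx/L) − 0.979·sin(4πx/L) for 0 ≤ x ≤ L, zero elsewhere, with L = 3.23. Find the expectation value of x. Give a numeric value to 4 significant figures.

1.655

⟨x⟩ = ∫ x·|ψ|² dx / ∫|ψ|² dx (integrals over the domain).
On 0 ≤ x ≤ L (j ≠ l): ∫sin²(jπx/L) dx = L/2, ∫sin(jπx/L)·sin(lπx/L) dx = 0; diagonal moments ∫x·sin²(jπx/L) dx = L²/4, ∫x²·sin²(jπx/L) dx = L³·(1/6 − 1/(4j²π²)); cross terms ∫x·sin(jπx/L)·sin(lπx/L) dx = 0 for j + l even and −4jlL²/(π²(j² − l²)²) for j + l odd, ∫x²·sin(jπx/L)·sin(lπx/L) dx = (−1)^(j+l)·4jlL³/(π²(j² − l²)²); higher powers the same way via product-to-sum and parts.
State is unnormalized: ∫|ψ|² dx = 6.3257, and ∫ψ*·x·ψ dx = 10.469, so ⟨x⟩ = 10.469 / 6.3257.
⟨x⟩ = 1.6550.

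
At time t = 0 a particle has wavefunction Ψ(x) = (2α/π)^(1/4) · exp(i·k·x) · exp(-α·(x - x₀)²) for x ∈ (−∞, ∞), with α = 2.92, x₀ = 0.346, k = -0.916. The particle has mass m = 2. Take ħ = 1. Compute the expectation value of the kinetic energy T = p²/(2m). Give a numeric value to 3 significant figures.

0.940

T = −(ħ²/2m) d²/dx², so ⟨T⟩ = −(ħ²/2m) ∫ Ψ*·Ψ'' dx; with m = 2.
Gaussian moments (u = x − x₀): ∫u^(2j)·e^(−2αu²) du = (2j−1)!!/(4α)^j · √(π/(2α)), odd powers integrate to 0; here √(π/(2α)) = 0.73345. Derivatives: Ψ′ = (ik − 2αu)·Ψ, Ψ″ = ((ik − 2αu)² − 2α)·Ψ; the odd-in-u pieces drop out.
⟨T⟩ = 0.93976.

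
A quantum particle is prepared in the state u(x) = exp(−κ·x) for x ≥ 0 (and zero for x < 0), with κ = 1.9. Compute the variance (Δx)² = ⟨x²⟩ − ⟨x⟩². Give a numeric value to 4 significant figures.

0.06925

Compute ⟨x⟩ and ⟨x²⟩ separately, then (Δx)² = ⟨x²⟩ − ⟨x⟩².
Every integrand reduces to terms xʲ·e^(−2κx) on [0, ∞); use ∫₀^∞ xʲ·e^(−2κx) dx = j!/(2κ)^(j+1).
Normalization: ∫|u|² dx = 0.26316.
⟨x⟩ = 0.26316 and ⟨x²⟩ = 0.13850.
(Δx)² = 0.13850 − (0.26316)² = 0.069252.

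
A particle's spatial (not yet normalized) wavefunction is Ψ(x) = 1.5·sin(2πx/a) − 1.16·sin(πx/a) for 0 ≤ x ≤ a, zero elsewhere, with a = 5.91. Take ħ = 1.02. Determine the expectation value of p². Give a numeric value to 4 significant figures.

0.8459

p² Ψ = −ħ² d²Ψ/dx²; ⟨p²⟩ = −ħ² ∫ Ψ*·Ψ'' dx / ∫|Ψ|² dx.
d²/dx² sin(jπx/a) = −(jπ/a)²·sin(jπx/a); on 0 ≤ x ≤ a, ∫sin²(jπx/a) dx = a/2 and ∫sin(jπx/a)·sin(lπx/a) dx = 0 for j ≠ l, so only diagonal terms survive in ∫|Ψ|² and ∫Ψ·Ψ″; ∫Ψ·Ψ′ dx = [Ψ²/2] between the walls = 0.
State is unnormalized: ∫|Ψ|² dx = 10.625, and ∫Ψ*·(−ħ² Ψ'') dx = 8.9875, so ⟨p²⟩ = 8.9875 / 10.625.
⟨p²⟩ = 0.84588.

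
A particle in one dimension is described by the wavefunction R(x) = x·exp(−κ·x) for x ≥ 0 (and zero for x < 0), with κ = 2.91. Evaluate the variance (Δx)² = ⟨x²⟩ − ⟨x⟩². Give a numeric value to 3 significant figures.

Compute ⟨x⟩ and ⟨x²⟩ separately, then (Δx)² = ⟨x²⟩ − ⟨x⟩².
Every integrand reduces to terms xʲ·e^(−2κx) on [0, ∞); use ∫₀^∞ xʲ·e^(−2κx) dx = j!/(2κ)^(j+1).
Normalization: ∫|R|² dx = 0.010145.
⟨x⟩ = 0.51546 and ⟨x²⟩ = 0.35427.
(Δx)² = 0.35427 − (0.51546)² = 0.088568.

0.0886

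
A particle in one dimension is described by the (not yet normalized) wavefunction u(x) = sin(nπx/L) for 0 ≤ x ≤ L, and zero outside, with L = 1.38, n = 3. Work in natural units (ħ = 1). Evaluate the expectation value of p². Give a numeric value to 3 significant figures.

p² u = −ħ² d²u/dx²; ⟨p²⟩ = −ħ² ∫ u*·u'' dx / ∫|u|² dx.
d/dx sin(nπx/L) = (nπ/L)·cos(nπx/L) and d²/dx² sin(nπx/L) = −(nπ/L)²·sin(nπx/L); on 0 ≤ x ≤ L, ∫sin²(nπx/L) dx = L/2 and ∫sin(nπx/L)·cos(nπx/L) dx = 0.
State is unnormalized: ∫|u|² dx = 0.69000, and ∫u*·(−ħ² u'') dx = 32.183, so ⟨p²⟩ = 32.183 / 0.69000.
⟨p²⟩ = 46.643.

46.6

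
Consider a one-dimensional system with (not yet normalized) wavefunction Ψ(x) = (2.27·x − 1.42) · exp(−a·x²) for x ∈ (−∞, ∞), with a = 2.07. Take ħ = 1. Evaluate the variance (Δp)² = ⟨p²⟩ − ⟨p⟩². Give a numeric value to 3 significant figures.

3.05

Compute ⟨p⟩ and ⟨p²⟩ separately; (Δp)² = ⟨p²⟩ − ⟨p⟩².
Expand each integrand as polynomial × e^(−2ax²) and use ∫x^(2j)·e^(−2ax²) dx = (2j−1)!!/(4a)^j · √(π/(2a)), odd powers → 0; here √(π/(2a)) = 0.87111. Differentiate with the product rule, d/dx e^(−ax²) = −2ax·e^(−ax²).
Normalization: ∫|Ψ|² dx = 2.2986.
⟨p⟩ = 0.0000 and ⟨p²⟩ = 3.0464.
(Δp)² = 3.0464 − (0.0000)² = 3.0464.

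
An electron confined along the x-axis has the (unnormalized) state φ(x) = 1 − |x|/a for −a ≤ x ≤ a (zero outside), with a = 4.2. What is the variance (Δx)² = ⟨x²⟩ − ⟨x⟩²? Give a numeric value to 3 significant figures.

1.76

Compute ⟨x⟩ and ⟨x²⟩ separately, then (Δx)² = ⟨x²⟩ − ⟨x⟩².
φ is even, so ∫ over [−a, a] = 2∫₀ᵃ with φ = 1 − x/a there: ∫₀ᵃ (1 − x/a)² dx = a/3, ∫₀ᵃ x²(1 − x/a)² dx = a³/30, ∫₀ᵃ x⁴(1 − x/a)² dx = a⁵/105.
Normalization: ∫|φ|² dx = 2.8000.
⟨x⟩ = 0.0000 and ⟨x²⟩ = 1.7640.
(Δx)² = 1.7640 − (0.0000)² = 1.7640.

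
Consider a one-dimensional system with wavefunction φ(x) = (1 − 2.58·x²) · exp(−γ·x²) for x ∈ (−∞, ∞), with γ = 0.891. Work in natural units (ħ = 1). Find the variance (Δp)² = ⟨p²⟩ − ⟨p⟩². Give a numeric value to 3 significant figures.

Compute ⟨p⟩ and ⟨p²⟩ separately; (Δp)² = ⟨p²⟩ − ⟨p⟩².
Expand each integrand as polynomial × e^(−2γx²) and use ∫x^(2j)·e^(−2γx²) dx = (2j−1)!!/(4γ)^j · √(π/(2γ)), odd powers → 0; here √(π/(2γ)) = 1.3278. Differentiate with the product rule, d/dx e^(−γx²) = −2γx·e^(−γx²).
Normalization: ∫|φ|² dx = 1.4928.
⟨p⟩ = 0.0000 and ⟨p²⟩ = 4.8469.
(Δp)² = 4.8469 − (0.0000)² = 4.8469.

4.85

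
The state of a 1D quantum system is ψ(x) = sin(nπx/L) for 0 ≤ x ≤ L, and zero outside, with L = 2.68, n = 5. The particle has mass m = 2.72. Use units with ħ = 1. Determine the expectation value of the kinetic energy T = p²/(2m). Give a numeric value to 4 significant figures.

6.315

T = −(ħ²/2m) d²/dx², so ⟨T⟩ = −(ħ²/2m) ∫ ψ*·ψ'' dx / ∫|ψ|² dx; with m = 2.72.
d/dx sin(nπx/L) = (nπ/L)·cos(nπx/L) and d²/dx² sin(nπx/L) = −(nπ/L)²·sin(nπx/L); on 0 ≤ x ≤ L, ∫sin²(nπx/L) dx = L/2 and ∫sin(nπx/L)·cos(nπx/L) dx = 0.
State is unnormalized: ∫|ψ|² dx = 1.3400, and ∫ψ*·(−ħ²/2m · ψ'') dx = 8.4621, so ⟨T⟩ = 8.4621 / 1.3400.
⟨T⟩ = 6.3150.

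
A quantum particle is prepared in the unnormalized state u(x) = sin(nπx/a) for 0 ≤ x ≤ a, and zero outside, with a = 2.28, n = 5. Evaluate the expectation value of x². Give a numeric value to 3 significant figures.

⟨x²⟩ = ∫ x²·|u|² dx / ∫|u|² dx (integrals over the domain).
With sin²θ = (1 − cos2θ)/2 on 0 ≤ x ≤ a: ∫sin²(nπx/a) dx = a/2, ∫x·sin²(nπx/a) dx = a²/4, ∫x²·sin²(nπx/a) dx = a³·(1/6 − 1/(4n²π²)); higher powers xᵏ the same way, integrating xᵏ·cos(2nπx/a) by parts.
State is unnormalized: ∫|u|² dx = 1.1400, and ∫u*·x²·u dx = 1.9634, so ⟨x²⟩ = 1.9634 / 1.1400.
⟨x²⟩ = 1.7223.

1.72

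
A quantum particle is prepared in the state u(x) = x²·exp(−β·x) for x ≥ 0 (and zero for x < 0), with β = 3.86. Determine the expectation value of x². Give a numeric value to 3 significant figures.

⟨x²⟩ = ∫ x²·|u|² dx / ∫|u|² dx (integrals over the domain).
Every integrand reduces to terms xʲ·e^(−2βx) on [0, ∞); use ∫₀^∞ xʲ·e^(−2βx) dx = j!/(2β)^(j+1).
State is unnormalized: ∫|u|² dx = 0.00087524, and ∫u*·x²·u dx = 0.00044057, so ⟨x²⟩ = 0.00044057 / 0.00087524.
⟨x²⟩ = 0.50337.

0.503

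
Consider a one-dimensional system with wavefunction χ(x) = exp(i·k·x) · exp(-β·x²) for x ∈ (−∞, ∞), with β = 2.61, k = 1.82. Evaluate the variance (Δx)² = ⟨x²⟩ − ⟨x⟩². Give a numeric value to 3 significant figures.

Compute ⟨x⟩ and ⟨x²⟩ separately, then (Δx)² = ⟨x²⟩ − ⟨x⟩².
Gaussian moments: ∫x^(2j)·e^(−2βx²) dx = (2j−1)!!/(4β)^j · √(π/(2β)), odd powers integrate to 0; here √(π/(2β)) = 0.77578.
Normalization: ∫|χ|² dx = 0.77578.
⟨x⟩ = 0.0000 and ⟨x²⟩ = 0.095785.
(Δx)² = 0.095785 − (0.0000)² = 0.095785.

0.0958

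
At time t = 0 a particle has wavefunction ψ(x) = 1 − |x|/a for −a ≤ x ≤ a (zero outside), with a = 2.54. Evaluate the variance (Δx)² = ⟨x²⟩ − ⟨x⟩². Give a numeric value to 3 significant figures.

Compute ⟨x⟩ and ⟨x²⟩ separately, then (Δx)² = ⟨x²⟩ − ⟨x⟩².
ψ is even, so ∫ over [−a, a] = 2∫₀ᵃ with ψ = 1 − x/a there: ∫₀ᵃ (1 − x/a)² dx = a/3, ∫₀ᵃ x²(1 − x/a)² dx = a³/30, ∫₀ᵃ x⁴(1 − x/a)² dx = a⁵/105.
Normalization: ∫|ψ|² dx = 1.6933.
⟨x⟩ = 0.0000 and ⟨x²⟩ = 0.64516.
(Δx)² = 0.64516 − (0.0000)² = 0.64516.

0.645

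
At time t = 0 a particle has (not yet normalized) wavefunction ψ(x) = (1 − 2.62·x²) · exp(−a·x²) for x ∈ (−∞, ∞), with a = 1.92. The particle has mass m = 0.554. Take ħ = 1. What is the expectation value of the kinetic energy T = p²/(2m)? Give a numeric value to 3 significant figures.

T = −(ħ²/2m) d²/dx², so ⟨T⟩ = −(ħ²/2m) ∫ ψ*·ψ'' dx / ∫|ψ|² dx; with m = 0.554.
Expand each integrand as polynomial × e^(−2ax²) and use ∫x^(2j)·e^(−2ax²) dx = (2j−1)!!/(4a)^j · √(π/(2a)), odd powers → 0; here √(π/(2a)) = 0.90450. Differentiate with the product rule, d/dx e^(−ax²) = −2ax·e^(−ax²).
State is unnormalized: ∫|ψ|² dx = 0.60317, and ∫ψ*·(−ħ²/2m · ψ'') dx = 3.9136, so ⟨T⟩ = 3.9136 / 0.60317.
⟨T⟩ = 6.4885.

6.49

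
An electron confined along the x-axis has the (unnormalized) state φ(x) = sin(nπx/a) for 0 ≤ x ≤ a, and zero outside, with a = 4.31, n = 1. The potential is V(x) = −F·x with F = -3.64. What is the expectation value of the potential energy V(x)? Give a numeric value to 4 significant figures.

⟨V⟩ = ∫ V(x)·|φ|² dx / ∫|φ|² dx.
With sin²θ = (1 − cos2θ)/2 on 0 ≤ x ≤ a: ∫sin²(nπx/a) dx = a/2, ∫x·sin²(nπx/a) dx = a²/4, ∫x²·sin²(nπx/a) dx = a³·(1/6 − 1/(4n²π²)); higher powers xᵏ the same way, integrating xᵏ·cos(2nπx/a) by parts.
State is unnormalized: ∫|φ|² dx = 2.1550, and ∫φ*·V(x)·φ dx = 16.904, so ⟨V⟩ = 16.904 / 2.1550.
⟨V⟩ = 7.8442.

7.844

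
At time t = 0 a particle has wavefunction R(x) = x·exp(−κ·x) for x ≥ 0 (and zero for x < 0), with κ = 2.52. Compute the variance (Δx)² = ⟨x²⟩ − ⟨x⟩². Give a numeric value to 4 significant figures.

0.1181

Compute ⟨x⟩ and ⟨x²⟩ separately, then (Δx)² = ⟨x²⟩ − ⟨x⟩².
Every integrand reduces to terms xʲ·e^(−2κx) on [0, ∞); use ∫₀^∞ xʲ·e^(−2κx) dx = j!/(2κ)^(j+1).
Normalization: ∫|R|² dx = 0.015622.
⟨x⟩ = 0.59524 and ⟨x²⟩ = 0.47241.
(Δx)² = 0.47241 − (0.59524)² = 0.11810.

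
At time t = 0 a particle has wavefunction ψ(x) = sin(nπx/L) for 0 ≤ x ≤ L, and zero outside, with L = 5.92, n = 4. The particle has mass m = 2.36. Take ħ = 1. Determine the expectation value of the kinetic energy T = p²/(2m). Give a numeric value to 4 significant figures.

0.9546

T = −(ħ²/2m) d²/dx², so ⟨T⟩ = −(ħ²/2m) ∫ ψ*·ψ'' dx / ∫|ψ|² dx; with m = 2.36.
d/dx sin(nπx/L) = (nπ/L)·cos(nπx/L) and d²/dx² sin(nπx/L) = −(nπ/L)²·sin(nπx/L); on 0 ≤ x ≤ L, ∫sin²(nπx/L) dx = L/2 and ∫sin(nπx/L)·cos(nπx/L) dx = 0.
State is unnormalized: ∫|ψ|² dx = 2.9600, and ∫ψ*·(−ħ²/2m · ψ'') dx = 2.8257, so ⟨T⟩ = 2.8257 / 2.9600.
⟨T⟩ = 0.95463.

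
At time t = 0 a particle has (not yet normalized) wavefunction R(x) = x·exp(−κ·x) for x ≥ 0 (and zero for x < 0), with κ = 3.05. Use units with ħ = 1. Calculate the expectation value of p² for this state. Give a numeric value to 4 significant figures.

9.303

p² R = −ħ² d²R/dx²; ⟨p²⟩ = −ħ² ∫ R*·R'' dx / ∫|R|² dx.
Differentiate x·exp(−κ·x) with the product rule; every integrand then reduces to terms xʲ·e^(−2κx) on [0, ∞), with ∫₀^∞ xʲ·e^(−2κx) dx = j!/(2κ)^(j+1).
State is unnormalized: ∫|R|² dx = 0.0088113, and ∫R*·(−ħ² R'') dx = 0.081967, so ⟨p²⟩ = 0.081967 / 0.0088113.
⟨p²⟩ = 9.3025.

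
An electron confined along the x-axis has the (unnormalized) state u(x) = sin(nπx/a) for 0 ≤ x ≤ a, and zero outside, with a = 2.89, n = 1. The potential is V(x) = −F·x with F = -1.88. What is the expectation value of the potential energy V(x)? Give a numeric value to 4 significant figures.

⟨V⟩ = ∫ V(x)·|u|² dx / ∫|u|² dx.
With sin²θ = (1 − cos2θ)/2 on 0 ≤ x ≤ a: ∫sin²(nπx/a) dx = a/2, ∫x·sin²(nπx/a) dx = a²/4, ∫x²·sin²(nπx/a) dx = a³·(1/6 − 1/(4n²π²)); higher powers xᵏ the same way, integrating xᵏ·cos(2nπx/a) by parts.
State is unnormalized: ∫|u|² dx = 1.4450, and ∫u*·V(x)·u dx = 3.9255, so ⟨V⟩ = 3.9255 / 1.4450.
⟨V⟩ = 2.7166.

2.717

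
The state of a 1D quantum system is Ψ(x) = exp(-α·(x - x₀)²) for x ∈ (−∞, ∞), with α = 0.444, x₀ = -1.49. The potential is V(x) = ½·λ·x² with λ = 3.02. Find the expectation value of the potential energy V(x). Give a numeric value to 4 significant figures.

⟨V⟩ = ∫ V(x)·|Ψ|² dx / ∫|Ψ|² dx.
Gaussian moments (u = x − x₀): ∫u^(2j)·e^(−2αu²) du = (2j−1)!!/(4α)^j · √(π/(2α)), odd powers integrate to 0; here √(π/(2α)) = 1.8809.
State is unnormalized: ∫|Ψ|² dx = 1.8809, and ∫Ψ*·V(x)·Ψ dx = 7.9047, so ⟨V⟩ = 7.9047 / 1.8809.
⟨V⟩ = 4.2026.

4.203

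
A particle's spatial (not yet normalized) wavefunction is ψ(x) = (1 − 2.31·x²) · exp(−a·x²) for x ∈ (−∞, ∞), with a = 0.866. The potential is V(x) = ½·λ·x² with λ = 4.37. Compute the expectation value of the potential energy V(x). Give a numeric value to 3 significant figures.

2.31

⟨V⟩ = ∫ V(x)·|ψ|² dx / ∫|ψ|² dx.
Expand each integrand as polynomial × e^(−2ax²) and use ∫x^(2j)·e^(−2ax²) dx = (2j−1)!!/(4a)^j · √(π/(2a)), odd powers → 0; here √(π/(2a)) = 1.3468.
State is unnormalized: ∫|ψ|² dx = 1.3473, and ∫ψ*·V(x)·ψ dx = 3.1172, so ⟨V⟩ = 3.1172 / 1.3473.
⟨V⟩ = 2.3136.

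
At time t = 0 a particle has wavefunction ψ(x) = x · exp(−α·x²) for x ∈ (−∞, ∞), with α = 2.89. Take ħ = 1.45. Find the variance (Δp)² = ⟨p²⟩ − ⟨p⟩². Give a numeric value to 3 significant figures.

Compute ⟨p⟩ and ⟨p²⟩ separately; (Δp)² = ⟨p²⟩ − ⟨p⟩².
Expand each integrand as polynomial × e^(−2αx²) and use ∫x^(2j)·e^(−2αx²) dx = (2j−1)!!/(4α)^j · √(π/(2α)), odd powers → 0; here √(π/(2α)) = 0.73724. Differentiate with the product rule, d/dx e^(−αx²) = −2αx·e^(−αx²).
Normalization: ∫|ψ|² dx = 0.063775.
⟨p⟩ = 0.0000 and ⟨p²⟩ = 18.229.
(Δp)² = 18.229 − (0.0000)² = 18.229.

18.2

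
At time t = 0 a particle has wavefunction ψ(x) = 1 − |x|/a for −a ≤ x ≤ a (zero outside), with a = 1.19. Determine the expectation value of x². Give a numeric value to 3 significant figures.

⟨x²⟩ = ∫ x²·|ψ|² dx / ∫|ψ|² dx (integrals over the domain).
ψ is even, so ∫ over [−a, a] = 2∫₀ᵃ with ψ = 1 − x/a there: ∫₀ᵃ (1 − x/a)² dx = a/3, ∫₀ᵃ x²(1 − x/a)² dx = a³/30, ∫₀ᵃ x⁴(1 − x/a)² dx = a⁵/105.
State is unnormalized: ∫|ψ|² dx = 0.79333, and ∫ψ*·x²·ψ dx = 0.11234, so ⟨x²⟩ = 0.11234 / 0.79333.
⟨x²⟩ = 0.14161.

0.142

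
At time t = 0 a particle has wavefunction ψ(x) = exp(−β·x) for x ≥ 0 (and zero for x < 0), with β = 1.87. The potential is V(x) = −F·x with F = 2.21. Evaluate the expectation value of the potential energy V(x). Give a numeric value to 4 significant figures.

⟨V⟩ = ∫ V(x)·|ψ|² dx / ∫|ψ|² dx.
Every integrand reduces to terms xʲ·e^(−2βx) on [0, ∞); use ∫₀^∞ xʲ·e^(−2βx) dx = j!/(2β)^(j+1).
State is unnormalized: ∫|ψ|² dx = 0.26738, and ∫ψ*·V(x)·ψ dx = -0.15800, so ⟨V⟩ = -0.15800 / 0.26738.
⟨V⟩ = -0.59091.

-0.5909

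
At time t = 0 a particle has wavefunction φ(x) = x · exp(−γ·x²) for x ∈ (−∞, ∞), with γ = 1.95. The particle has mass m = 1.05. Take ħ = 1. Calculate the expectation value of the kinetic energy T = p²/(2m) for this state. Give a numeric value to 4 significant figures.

2.786

T = −(ħ²/2m) d²/dx², so ⟨T⟩ = −(ħ²/2m) ∫ φ*·φ'' dx / ∫|φ|² dx; with m = 1.05.
Expand each integrand as polynomial × e^(−2γx²) and use ∫x^(2j)·e^(−2γx²) dx = (2j−1)!!/(4γ)^j · √(π/(2γ)), odd powers → 0; here √(π/(2γ)) = 0.89752. Differentiate with the product rule, d/dx e^(−γx²) = −2γx·e^(−γx²).
State is unnormalized: ∫|φ|² dx = 0.11507, and ∫φ*·(−ħ²/2m · φ'') dx = 0.32054, so ⟨T⟩ = 0.32054 / 0.11507.
⟨T⟩ = 2.7857.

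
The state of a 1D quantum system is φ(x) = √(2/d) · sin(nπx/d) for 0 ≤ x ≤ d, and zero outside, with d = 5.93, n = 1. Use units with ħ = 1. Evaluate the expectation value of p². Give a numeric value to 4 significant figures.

p² φ = −ħ² d²φ/dx²; ⟨p²⟩ = −ħ² ∫ φ*·φ'' dx.
d/dx sin(nπx/d) = (nπ/d)·cos(nπx/d) and d²/dx² sin(nπx/d) = −(nπ/d)²·sin(nπx/d); on 0 ≤ x ≤ d, ∫sin²(nπx/d) dx = d/2 and ∫sin(nπx/d)·cos(nπx/d) dx = 0.
⟨p²⟩ = 0.28067.

0.2807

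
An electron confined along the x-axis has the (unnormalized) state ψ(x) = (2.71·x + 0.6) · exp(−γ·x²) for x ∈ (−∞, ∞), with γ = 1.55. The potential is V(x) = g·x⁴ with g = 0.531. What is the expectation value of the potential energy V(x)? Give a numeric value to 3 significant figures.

⟨V⟩ = ∫ V(x)·|ψ|² dx / ∫|ψ|² dx.
Expand each integrand as polynomial × e^(−2γx²) and use ∫x^(2j)·e^(−2γx²) dx = (2j−1)!!/(4γ)^j · √(π/(2γ)), odd powers → 0; here √(π/(2γ)) = 1.0067.
State is unnormalized: ∫|ψ|² dx = 1.5549, and ∫ψ*·V(x)·ψ dx = 0.26210, so ⟨V⟩ = 0.26210 / 1.5549.
⟨V⟩ = 0.16857.

0.169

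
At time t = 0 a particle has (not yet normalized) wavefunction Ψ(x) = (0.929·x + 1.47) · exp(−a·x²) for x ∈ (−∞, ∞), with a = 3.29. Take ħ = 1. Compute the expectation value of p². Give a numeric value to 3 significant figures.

3.48

p² Ψ = −ħ² d²Ψ/dx²; ⟨p²⟩ = −ħ² ∫ Ψ*·Ψ'' dx / ∫|Ψ|² dx.
Expand each integrand as polynomial × e^(−2ax²) and use ∫x^(2j)·e^(−2ax²) dx = (2j−1)!!/(4a)^j · √(π/(2a)), odd powers → 0; here √(π/(2a)) = 0.69097. Differentiate with the product rule, d/dx e^(−ax²) = −2ax·e^(−ax²).
State is unnormalized: ∫|Ψ|² dx = 1.5384, and ∫Ψ*·(−ħ² Ψ'') dx = 5.3596, so ⟨p²⟩ = 5.3596 / 1.5384.
⟨p²⟩ = 3.4838.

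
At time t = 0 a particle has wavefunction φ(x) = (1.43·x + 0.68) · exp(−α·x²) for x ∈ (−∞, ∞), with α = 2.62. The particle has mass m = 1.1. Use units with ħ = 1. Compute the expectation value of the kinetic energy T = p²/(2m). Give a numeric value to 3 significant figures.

1.90

T = −(ħ²/2m) d²/dx², so ⟨T⟩ = −(ħ²/2m) ∫ φ*·φ'' dx / ∫|φ|² dx; with m = 1.1.
Expand each integrand as polynomial × e^(−2αx²) and use ∫x^(2j)·e^(−2αx²) dx = (2j−1)!!/(4α)^j · √(π/(2α)), odd powers → 0; here √(π/(2α)) = 0.77430. Differentiate with the product rule, d/dx e^(−αx²) = −2αx·e^(−αx²).
State is unnormalized: ∫|φ|² dx = 0.50912, and ∫φ*·(−ħ²/2m · φ'') dx = 0.96617, so ⟨T⟩ = 0.96617 / 0.50912.
⟨T⟩ = 1.8977.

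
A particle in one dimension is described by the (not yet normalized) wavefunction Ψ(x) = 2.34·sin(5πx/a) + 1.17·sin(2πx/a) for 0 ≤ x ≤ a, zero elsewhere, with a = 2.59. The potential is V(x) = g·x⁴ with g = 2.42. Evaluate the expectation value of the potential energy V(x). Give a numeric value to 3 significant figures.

18.0

⟨V⟩ = ∫ V(x)·|Ψ|² dx / ∫|Ψ|² dx.
On 0 ≤ x ≤ a (j ≠ l): ∫sin²(jπx/a) dx = a/2, ∫sin(jπx/a)·sin(lπx/a) dx = 0; diagonal moments ∫x·sin²(jπx/a) dx = a²/4, ∫x²·sin²(jπx/a) dx = a³·(1/6 − 1/(4j²π²)); cross terms ∫x·sin(jπx/a)·sin(lπx/a) dx = 0 for j + l even and −4jla²/(π²(j² − l²)²) for j + l odd, ∫x²·sin(jπx/a)·sin(lπx/a) dx = (−1)^(j+l)·4jla³/(π²(j² − l²)²); higher powers the same way via product-to-sum and parts.
State is unnormalized: ∫|Ψ|² dx = 8.8636, and ∫Ψ*·V(x)·Ψ dx = 159.11, so ⟨V⟩ = 159.11 / 8.8636.
⟨V⟩ = 17.951.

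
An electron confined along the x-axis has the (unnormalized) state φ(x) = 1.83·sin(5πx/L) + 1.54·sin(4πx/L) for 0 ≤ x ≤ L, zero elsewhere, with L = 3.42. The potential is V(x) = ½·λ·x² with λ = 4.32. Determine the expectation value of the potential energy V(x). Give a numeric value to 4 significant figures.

3.376

⟨V⟩ = ∫ V(x)·|φ|² dx / ∫|φ|² dx.
On 0 ≤ x ≤ L (j ≠ l): ∫sin²(jπx/L) dx = L/2, ∫sin(jπx/L)·sin(lπx/L) dx = 0; diagonal moments ∫x·sin²(jπx/L) dx = L²/4, ∫x²·sin²(jπx/L) dx = L³·(1/6 − 1/(4j²π²)); cross terms ∫x·sin(jπx/L)·sin(lπx/L) dx = 0 for j + l even and −4jlL²/(π²(j² − l²)²) for j + l odd, ∫x²·sin(jπx/L)·sin(lπx/L) dx = (−1)^(j+l)·4jlL³/(π²(j² − l²)²); higher powers the same way via product-to-sum and parts.
State is unnormalized: ∫|φ|² dx = 9.7821, and ∫φ*·V(x)·φ dx = 33.026, so ⟨V⟩ = 33.026 / 9.7821.
⟨V⟩ = 3.3762.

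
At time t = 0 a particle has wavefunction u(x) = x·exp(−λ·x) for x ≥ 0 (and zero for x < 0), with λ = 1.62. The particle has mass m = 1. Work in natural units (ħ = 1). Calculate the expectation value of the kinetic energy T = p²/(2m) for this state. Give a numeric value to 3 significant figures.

T = −(ħ²/2m) d²/dx², so ⟨T⟩ = −(ħ²/2m) ∫ u*·u'' dx / ∫|u|² dx; with m = 1.
Differentiate x·exp(−λ·x) with the product rule; every integrand then reduces to terms xʲ·e^(−2λx) on [0, ∞), with ∫₀^∞ xʲ·e^(−2λx) dx = j!/(2λ)^(j+1).
State is unnormalized: ∫|u|² dx = 0.058802, and ∫u*·(−ħ²/2m · u'') dx = 0.077160, so ⟨T⟩ = 0.077160 / 0.058802.
⟨T⟩ = 1.3122.

1.31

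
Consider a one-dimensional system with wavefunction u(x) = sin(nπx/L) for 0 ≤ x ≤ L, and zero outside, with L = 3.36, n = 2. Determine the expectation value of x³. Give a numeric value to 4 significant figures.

⟨x³⟩ = ∫ x³·|u|² dx / ∫|u|² dx (integrals over the domain).
With sin²θ = (1 − cos2θ)/2 on 0 ≤ x ≤ L: ∫sin²(nπx/L) dx = L/2, ∫x·sin²(nπx/L) dx = L²/4, ∫x²·sin²(nπx/L) dx = L³·(1/6 − 1/(4n²π²)); higher powers xᵏ the same way, integrating xᵏ·cos(2nπx/L) by parts.
State is unnormalized: ∫|u|² dx = 1.6800, and ∫u*·x³·u dx = 14.721, so ⟨x³⟩ = 14.721 / 1.6800.
⟨x³⟩ = 8.7626.

8.763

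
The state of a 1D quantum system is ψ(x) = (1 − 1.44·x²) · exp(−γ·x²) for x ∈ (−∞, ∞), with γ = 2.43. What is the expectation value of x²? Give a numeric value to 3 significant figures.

⟨x²⟩ = ∫ x²·|ψ|² dx / ∫|ψ|² dx (integrals over the domain).
Expand each integrand as polynomial × e^(−2γx²) and use ∫x^(2j)·e^(−2γx²) dx = (2j−1)!!/(4γ)^j · √(π/(2γ)), odd powers → 0; here √(π/(2γ)) = 0.80400.
State is unnormalized: ∫|ψ|² dx = 0.61872, and ∫ψ*·x²·ψ dx = 0.036422, so ⟨x²⟩ = 0.036422 / 0.61872.
⟨x²⟩ = 0.058868.

0.0589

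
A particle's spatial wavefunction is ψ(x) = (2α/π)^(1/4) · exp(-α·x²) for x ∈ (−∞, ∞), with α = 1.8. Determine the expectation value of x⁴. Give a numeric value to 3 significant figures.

0.0579

⟨x⁴⟩ = ∫ x⁴·|ψ|² dx (integrals over the domain).
Gaussian moments: ∫x^(2j)·e^(−2αx²) dx = (2j−1)!!/(4α)^j · √(π/(2α)), odd powers integrate to 0; here √(π/(2α)) = 0.93417.
⟨x⁴⟩ = 0.057870.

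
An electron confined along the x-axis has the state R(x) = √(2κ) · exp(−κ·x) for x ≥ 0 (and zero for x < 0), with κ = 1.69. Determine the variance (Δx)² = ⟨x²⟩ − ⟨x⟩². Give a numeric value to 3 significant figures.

0.0875

Compute ⟨x⟩ and ⟨x²⟩ separately, then (Δx)² = ⟨x²⟩ − ⟨x⟩².
Every integrand reduces to terms xʲ·e^(−2κx) on [0, ∞); use ∫₀^∞ xʲ·e^(−2κx) dx = j!/(2κ)^(j+1).
⟨x⟩ = 0.29586 and ⟨x²⟩ = 0.17506.
(Δx)² = 0.17506 − (0.29586)² = 0.087532.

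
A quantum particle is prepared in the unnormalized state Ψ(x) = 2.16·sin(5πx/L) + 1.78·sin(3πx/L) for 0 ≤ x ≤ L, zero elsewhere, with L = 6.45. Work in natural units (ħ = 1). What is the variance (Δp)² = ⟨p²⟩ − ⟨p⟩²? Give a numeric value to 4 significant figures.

4.396

Compute ⟨p⟩ and ⟨p²⟩ separately; (Δp)² = ⟨p²⟩ − ⟨p⟩².
d²/dx² sin(jπx/L) = −(jπ/L)²·sin(jπx/L); on 0 ≤ x ≤ L, ∫sin²(jπx/L) dx = L/2 and ∫sin(jπx/L)·sin(lπx/L) dx = 0 for j ≠ l, so only diagonal terms survive in ∫|Ψ|² and ∫Ψ·Ψ″; ∫Ψ·Ψ′ dx = [Ψ²/2] between the walls = 0.
Normalization: ∫|Ψ|² dx = 25.265.
⟨p⟩ = 0.0000 and ⟨p²⟩ = 4.3957.
(Δp)² = 4.3957 − (0.0000)² = 4.3957.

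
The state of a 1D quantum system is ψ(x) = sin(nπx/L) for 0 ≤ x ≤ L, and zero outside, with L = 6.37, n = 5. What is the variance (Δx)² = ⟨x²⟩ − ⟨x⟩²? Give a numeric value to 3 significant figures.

3.30

Compute ⟨x⟩ and ⟨x²⟩ separately, then (Δx)² = ⟨x²⟩ − ⟨x⟩².
With sin²θ = (1 − cos2θ)/2 on 0 ≤ x ≤ L: ∫sin²(nπx/L) dx = L/2, ∫x·sin²(nπx/L) dx = L²/4, ∫x²·sin²(nπx/L) dx = L³·(1/6 − 1/(4n²π²)); higher powers xᵏ the same way, integrating xᵏ·cos(2nπx/L) by parts.
Normalization: ∫|ψ|² dx = 3.1850.
⟨x⟩ = 3.1850 and ⟨x²⟩ = 13.443.
(Δx)² = 13.443 − (3.1850)² = 3.2992.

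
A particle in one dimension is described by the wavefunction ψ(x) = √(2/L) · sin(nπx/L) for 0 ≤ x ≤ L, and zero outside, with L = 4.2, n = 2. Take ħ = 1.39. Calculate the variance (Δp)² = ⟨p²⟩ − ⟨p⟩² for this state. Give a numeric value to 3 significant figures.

Compute ⟨p⟩ and ⟨p²⟩ separately; (Δp)² = ⟨p²⟩ − ⟨p⟩².
d/dx sin(nπx/L) = (nπ/L)·cos(nπx/L) and d²/dx² sin(nπx/L) = −(nπ/L)²·sin(nπx/L); on 0 ≤ x ≤ L, ∫sin²(nπx/L) dx = L/2 and ∫sin(nπx/L)·cos(nπx/L) dx = 0.
⟨p⟩ = 0.0000 and ⟨p²⟩ = 4.3241.
(Δp)² = 4.3241 − (0.0000)² = 4.3241.

4.32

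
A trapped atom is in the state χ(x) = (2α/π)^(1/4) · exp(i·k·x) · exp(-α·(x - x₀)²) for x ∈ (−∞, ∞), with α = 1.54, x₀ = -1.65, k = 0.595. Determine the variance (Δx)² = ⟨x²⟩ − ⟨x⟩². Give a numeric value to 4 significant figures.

Compute ⟨x⟩ and ⟨x²⟩ separately, then (Δx)² = ⟨x²⟩ − ⟨x⟩².
Gaussian moments (u = x − x₀): ∫u^(2j)·e^(−2αu²) du = (2j−1)!!/(4α)^j · √(π/(2α)), odd powers integrate to 0; here √(π/(2α)) = 1.0099.
⟨x⟩ = -1.6500 and ⟨x²⟩ = 2.8848.
(Δx)² = 2.8848 − (-1.6500)² = 0.16234.

0.1623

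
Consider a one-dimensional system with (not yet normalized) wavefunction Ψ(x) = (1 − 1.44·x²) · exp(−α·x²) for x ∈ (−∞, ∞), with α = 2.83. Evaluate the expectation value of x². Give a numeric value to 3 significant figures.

⟨x²⟩ = ∫ x²·|Ψ|² dx / ∫|Ψ|² dx (integrals over the domain).
Expand each integrand as polynomial × e^(−2αx²) and use ∫x^(2j)·e^(−2αx²) dx = (2j−1)!!/(4α)^j · √(π/(2α)), odd powers → 0; here √(π/(2α)) = 0.74502.
State is unnormalized: ∫|Ψ|² dx = 0.59164, and ∫Ψ*·x²·Ψ dx = 0.031557, so ⟨x²⟩ = 0.031557 / 0.59164.
⟨x²⟩ = 0.053337.

0.0533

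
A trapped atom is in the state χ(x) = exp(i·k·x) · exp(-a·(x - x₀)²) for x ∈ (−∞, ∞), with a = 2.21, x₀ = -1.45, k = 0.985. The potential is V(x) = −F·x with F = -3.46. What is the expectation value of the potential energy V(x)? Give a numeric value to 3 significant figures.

-5.02

⟨V⟩ = ∫ V(x)·|χ|² dx / ∫|χ|² dx.
Gaussian moments (u = x − x₀): ∫u^(2j)·e^(−2au²) du = (2j−1)!!/(4a)^j · √(π/(2a)), odd powers integrate to 0; here √(π/(2a)) = 0.84307.
State is unnormalized: ∫|χ|² dx = 0.84307, and ∫χ*·V(x)·χ dx = -4.2297, so ⟨V⟩ = -4.2297 / 0.84307.
⟨V⟩ = -5.0170.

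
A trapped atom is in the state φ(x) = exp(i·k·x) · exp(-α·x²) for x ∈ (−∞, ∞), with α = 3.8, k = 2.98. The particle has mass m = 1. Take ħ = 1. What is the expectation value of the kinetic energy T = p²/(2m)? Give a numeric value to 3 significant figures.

6.34

T = −(ħ²/2m) d²/dx², so ⟨T⟩ = −(ħ²/2m) ∫ φ*·φ'' dx / ∫|φ|² dx; with m = 1.
Gaussian moments: ∫x^(2j)·e^(−2αx²) dx = (2j−1)!!/(4α)^j · √(π/(2α)), odd powers integrate to 0; here √(π/(2α)) = 0.64294. Derivatives: φ′ = (ik − 2αx)·φ, φ″ = ((ik − 2αx)² − 2α)·φ; the odd-in-x pieces drop out.
State is unnormalized: ∫|φ|² dx = 0.64294, and ∫φ*·(−ħ²/2m · φ'') dx = 4.0763, so ⟨T⟩ = 4.0763 / 0.64294.
⟨T⟩ = 6.3402.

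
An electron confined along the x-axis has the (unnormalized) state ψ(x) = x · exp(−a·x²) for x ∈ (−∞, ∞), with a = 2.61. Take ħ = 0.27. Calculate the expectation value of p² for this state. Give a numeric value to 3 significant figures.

0.571

p² ψ = −ħ² d²ψ/dx²; ⟨p²⟩ = −ħ² ∫ ψ*·ψ'' dx / ∫|ψ|² dx.
Expand each integrand as polynomial × e^(−2ax²) and use ∫x^(2j)·e^(−2ax²) dx = (2j−1)!!/(4a)^j · √(π/(2a)), odd powers → 0; here √(π/(2a)) = 0.77578. Differentiate with the product rule, d/dx e^(−ax²) = −2ax·e^(−ax²).
State is unnormalized: ∫|ψ|² dx = 0.074309, and ∫ψ*·(−ħ² ψ'') dx = 0.042416, so ⟨p²⟩ = 0.042416 / 0.074309.
⟨p²⟩ = 0.57081.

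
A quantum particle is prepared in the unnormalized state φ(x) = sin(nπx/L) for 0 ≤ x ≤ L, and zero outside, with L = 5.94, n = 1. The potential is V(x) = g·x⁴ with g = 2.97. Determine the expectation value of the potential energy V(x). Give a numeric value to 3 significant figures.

422.

⟨V⟩ = ∫ V(x)·|φ|² dx / ∫|φ|² dx.
With sin²θ = (1 − cos2θ)/2 on 0 ≤ x ≤ L: ∫sin²(nπx/L) dx = L/2, ∫x·sin²(nπx/L) dx = L²/4, ∫x²·sin²(nπx/L) dx = L³·(1/6 − 1/(4n²π²)); higher powers xᵏ the same way, integrating xᵏ·cos(2nπx/L) by parts.
State is unnormalized: ∫|φ|² dx = 2.9700, and ∫φ*·V(x)·φ dx = 1252.7, so ⟨V⟩ = 1252.7 / 2.9700.
⟨V⟩ = 421.80.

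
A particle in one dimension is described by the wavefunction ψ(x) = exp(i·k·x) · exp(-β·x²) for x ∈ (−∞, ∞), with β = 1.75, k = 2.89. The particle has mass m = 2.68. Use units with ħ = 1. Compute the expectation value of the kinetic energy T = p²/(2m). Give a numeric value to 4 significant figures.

T = −(ħ²/2m) d²/dx², so ⟨T⟩ = −(ħ²/2m) ∫ ψ*·ψ'' dx / ∫|ψ|² dx; with m = 2.68.
Gaussian moments: ∫x^(2j)·e^(−2βx²) dx = (2j−1)!!/(4β)^j · √(π/(2β)), odd powers integrate to 0; here √(π/(2β)) = 0.94742. Derivatives: ψ′ = (ik − 2βx)·ψ, ψ″ = ((ik − 2βx)² − 2β)·ψ; the odd-in-x pieces drop out.
State is unnormalized: ∫|ψ|² dx = 0.94742, and ∫ψ*·(−ħ²/2m · ψ'') dx = 1.7856, so ⟨T⟩ = 1.7856 / 0.94742.
⟨T⟩ = 1.8847.

1.885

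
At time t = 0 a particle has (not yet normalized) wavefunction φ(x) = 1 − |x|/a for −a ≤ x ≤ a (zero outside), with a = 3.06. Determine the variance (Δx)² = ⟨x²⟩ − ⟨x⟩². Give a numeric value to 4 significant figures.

Compute ⟨x⟩ and ⟨x²⟩ separately, then (Δx)² = ⟨x²⟩ − ⟨x⟩².
φ is even, so ∫ over [−a, a] = 2∫₀ᵃ with φ = 1 − x/a there: ∫₀ᵃ (1 − x/a)² dx = a/3, ∫₀ᵃ x²(1 − x/a)² dx = a³/30, ∫₀ᵃ x⁴(1 − x/a)² dx = a⁵/105.
Normalization: ∫|φ|² dx = 2.0400.
⟨x⟩ = 0.0000 and ⟨x²⟩ = 0.93636.
(Δx)² = 0.93636 − (0.0000)² = 0.93636.

0.9364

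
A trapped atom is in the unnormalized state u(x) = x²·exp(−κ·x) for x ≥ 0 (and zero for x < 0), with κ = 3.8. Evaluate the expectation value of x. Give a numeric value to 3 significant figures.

0.658

⟨x⟩ = ∫ x·|u|² dx / ∫|u|² dx (integrals over the domain).
Every integrand reduces to terms xʲ·e^(−2κx) on [0, ∞); use ∫₀^∞ xʲ·e^(−2κx) dx = j!/(2κ)^(j+1).
State is unnormalized: ∫|u|² dx = 0.00094655, and ∫u*·x·u dx = 0.00062273, so ⟨x⟩ = 0.00062273 / 0.00094655.
⟨x⟩ = 0.65789.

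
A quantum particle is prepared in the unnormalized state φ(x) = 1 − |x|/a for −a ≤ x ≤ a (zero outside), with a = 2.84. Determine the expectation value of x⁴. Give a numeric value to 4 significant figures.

⟨x⁴⟩ = ∫ x⁴·|φ|² dx / ∫|φ|² dx (integrals over the domain).
φ is even, so ∫ over [−a, a] = 2∫₀ᵃ with φ = 1 − x/a there: ∫₀ᵃ (1 − x/a)² dx = a/3, ∫₀ᵃ x²(1 − x/a)² dx = a³/30, ∫₀ᵃ x⁴(1 − x/a)² dx = a⁵/105.
State is unnormalized: ∫|φ|² dx = 1.8933, and ∫φ*·x⁴·φ dx = 3.5191, so ⟨x⁴⟩ = 3.5191 / 1.8933.
⟨x⁴⟩ = 1.8587.

1.859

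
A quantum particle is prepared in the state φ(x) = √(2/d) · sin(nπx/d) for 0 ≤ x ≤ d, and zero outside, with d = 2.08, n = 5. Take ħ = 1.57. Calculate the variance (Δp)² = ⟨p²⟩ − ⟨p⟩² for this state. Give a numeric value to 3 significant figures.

Compute ⟨p⟩ and ⟨p²⟩ separately; (Δp)² = ⟨p²⟩ − ⟨p⟩².
d/dx sin(nπx/d) = (nπ/d)·cos(nπx/d) and d²/dx² sin(nπx/d) = −(nπ/d)²·sin(nπx/d); on 0 ≤ x ≤ d, ∫sin²(nπx/d) dx = d/2 and ∫sin(nπx/d)·cos(nπx/d) dx = 0.
⟨p⟩ = 0.0000 and ⟨p²⟩ = 140.58.
(Δp)² = 140.58 − (0.0000)² = 140.58.

141.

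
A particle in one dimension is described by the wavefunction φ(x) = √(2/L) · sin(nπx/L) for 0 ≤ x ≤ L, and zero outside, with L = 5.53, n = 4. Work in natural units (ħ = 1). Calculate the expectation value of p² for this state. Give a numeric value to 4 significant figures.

p² φ = −ħ² d²φ/dx²; ⟨p²⟩ = −ħ² ∫ φ*·φ'' dx.
d/dx sin(nπx/L) = (nπ/L)·cos(nπx/L) and d²/dx² sin(nπx/L) = −(nπ/L)²·sin(nπx/L); on 0 ≤ x ≤ L, ∫sin²(nπx/L) dx = L/2 and ∫sin(nπx/L)·cos(nπx/L) dx = 0.
⟨p²⟩ = 5.1638.

5.164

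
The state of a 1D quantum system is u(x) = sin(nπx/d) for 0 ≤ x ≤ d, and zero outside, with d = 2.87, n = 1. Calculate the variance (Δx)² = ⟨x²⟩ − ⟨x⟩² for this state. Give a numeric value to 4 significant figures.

0.2691

Compute ⟨x⟩ and ⟨x²⟩ separately, then (Δx)² = ⟨x²⟩ − ⟨x⟩².
With sin²θ = (1 − cos2θ)/2 on 0 ≤ x ≤ d: ∫sin²(nπx/d) dx = d/2, ∫x·sin²(nπx/d) dx = d²/4, ∫x²·sin²(nπx/d) dx = d³·(1/6 − 1/(4n²π²)); higher powers xᵏ the same way, integrating xᵏ·cos(2nπx/d) by parts.
Normalization: ∫|u|² dx = 1.4350.
⟨x⟩ = 1.4350 and ⟨x²⟩ = 2.3283.
(Δx)² = 2.3283 − (1.4350)² = 0.26912.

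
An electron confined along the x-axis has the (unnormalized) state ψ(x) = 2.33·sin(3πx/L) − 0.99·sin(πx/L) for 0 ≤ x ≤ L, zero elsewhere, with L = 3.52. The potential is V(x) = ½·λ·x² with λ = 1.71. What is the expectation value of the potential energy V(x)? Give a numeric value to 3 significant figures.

3.11

⟨V⟩ = ∫ V(x)·|ψ|² dx / ∫|ψ|² dx.
On 0 ≤ x ≤ L (j ≠ l): ∫sin²(jπx/L) dx = L/2, ∫sin(jπx/L)·sin(lπx/L) dx = 0; diagonal moments ∫x·sin²(jπx/L) dx = L²/4, ∫x²·sin²(jπx/L) dx = L³·(1/6 − 1/(4j²π²)); cross terms ∫x·sin(jπx/L)·sin(lπx/L) dx = 0 for j + l even and −4jlL²/(π²(j² − l²)²) for j + l odd, ∫x²·sin(jπx/L)·sin(lπx/L) dx = (−1)^(j+l)·4jlL³/(π²(j² − l²)²); higher powers the same way via product-to-sum and parts.
State is unnormalized: ∫|ψ|² dx = 11.280, and ∫ψ*·V(x)·ψ dx = 35.068, so ⟨V⟩ = 35.068 / 11.280.
⟨V⟩ = 3.1089.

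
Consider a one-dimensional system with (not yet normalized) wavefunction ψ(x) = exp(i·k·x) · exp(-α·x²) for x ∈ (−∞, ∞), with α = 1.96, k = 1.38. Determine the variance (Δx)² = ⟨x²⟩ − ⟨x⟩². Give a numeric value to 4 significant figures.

Compute ⟨x⟩ and ⟨x²⟩ separately, then (Δx)² = ⟨x²⟩ − ⟨x⟩².
Gaussian moments: ∫x^(2j)·e^(−2αx²) dx = (2j−1)!!/(4α)^j · √(π/(2α)), odd powers integrate to 0; here √(π/(2α)) = 0.89522.
Normalization: ∫|ψ|² dx = 0.89522.
⟨x⟩ = 0.0000 and ⟨x²⟩ = 0.12755.
(Δx)² = 0.12755 − (0.0000)² = 0.12755.

0.1276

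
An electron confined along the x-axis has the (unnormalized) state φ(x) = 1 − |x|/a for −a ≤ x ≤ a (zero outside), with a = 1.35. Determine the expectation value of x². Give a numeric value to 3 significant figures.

⟨x²⟩ = ∫ x²·|φ|² dx / ∫|φ|² dx (integrals over the domain).
φ is even, so ∫ over [−a, a] = 2∫₀ᵃ with φ = 1 − x/a there: ∫₀ᵃ (1 − x/a)² dx = a/3, ∫₀ᵃ x²(1 − x/a)² dx = a³/30, ∫₀ᵃ x⁴(1 − x/a)² dx = a⁵/105.
State is unnormalized: ∫|φ|² dx = 0.90000, and ∫φ*·x²·φ dx = 0.16403, so ⟨x²⟩ = 0.16403 / 0.90000.
⟨x²⟩ = 0.18225.

0.182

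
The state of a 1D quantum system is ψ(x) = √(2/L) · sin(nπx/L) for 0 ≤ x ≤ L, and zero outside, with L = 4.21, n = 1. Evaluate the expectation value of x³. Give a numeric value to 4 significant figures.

⟨x³⟩ = ∫ x³·|ψ|² dx (integrals over the domain).
With sin²θ = (1 − cos2θ)/2 on 0 ≤ x ≤ L: ∫sin²(nπx/L) dx = L/2, ∫x·sin²(nπx/L) dx = L²/4, ∫x²·sin²(nπx/L) dx = L³·(1/6 − 1/(4n²π²)); higher powers xᵏ the same way, integrating xᵏ·cos(2nπx/L) by parts.
⟨x³⟩ = 12.984.

12.98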